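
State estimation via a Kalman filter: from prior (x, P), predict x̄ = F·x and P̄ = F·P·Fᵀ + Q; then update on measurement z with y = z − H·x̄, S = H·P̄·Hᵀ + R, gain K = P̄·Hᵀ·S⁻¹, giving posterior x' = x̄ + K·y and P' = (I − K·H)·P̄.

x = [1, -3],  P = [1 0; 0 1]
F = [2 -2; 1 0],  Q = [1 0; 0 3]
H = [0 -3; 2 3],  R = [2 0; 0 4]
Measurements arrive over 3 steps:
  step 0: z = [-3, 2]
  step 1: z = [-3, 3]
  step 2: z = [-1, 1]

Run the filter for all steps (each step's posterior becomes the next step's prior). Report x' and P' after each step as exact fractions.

step 0: x̄ = F·x = [8, 1]
step 0: P̄ = F·P·Fᵀ + Q = [9 2; 2 4]
step 0: y = z − H·x̄ = [0, -17]
step 0: S = H·P̄·Hᵀ + R = [38 -48; -48 100]
step 0: K = P̄·Hᵀ·S⁻¹ = [69/187 78/187; -54/187 4/187]
step 0: x' = x̄ + K·y = [10/11, 7/11]
step 0: P' = (I − K·H)·P̄ = [225/187 -46/187; -46/187 36/187]
step 1: x̄ = F·x = [6/11, 10/11]
step 1: P̄ = F·P·Fᵀ + Q = [1599/187 542/187; 542/187 786/187]
step 1: y = z − H·x̄ = [-3/11, -9/11]
step 1: S = H·P̄·Hᵀ + R = [7448/187 -10326/187; -10326/187 20722/187]
step 1: K = P̄·Hᵀ·S⁻¹ = [21549/63785 25587/63785; -17808/63785 1721/63785]
step 1: x' = x̄ + K·y = [1596/12757, 12287/12757]
step 1: P' = (I − K·H)·P̄ = [72723/63785 -14366/63785; -14366/63785 11872/63785]
step 2: x̄ = F·x = [-21382/12757, 1596/12757]
step 2: P̄ = F·P·Fᵀ + Q = [517093/63785 174178/63785; 174178/63785 264078/63785]
step 2: y = z − H·x̄ = [-7969/12757, 50733/12757]
step 2: S = H·P̄·Hᵀ + R = [2504272/63785 -684354/12757; -684354/12757 1358070/12757]
step 2: K = P̄·Hᵀ·S⁻¹ = [464725/1383913 8271769/20758695; -385856/1383913 114059/4151739]
step 2: x' = x̄ + K·y = [-2084128/6919565, 565373/1383913]
step 2: P' = (I − K·H)·P̄ = [23514413/20758695 -929450/4151739; -929450/4151739 771712/4151739]

step 0: x' = [10/11, 7/11], P' = [225/187 -46/187; -46/187 36/187]
step 1: x' = [1596/12757, 12287/12757], P' = [72723/63785 -14366/63785; -14366/63785 11872/63785]
step 2: x' = [-2084128/6919565, 565373/1383913], P' = [23514413/20758695 -929450/4151739; -929450/4151739 771712/4151739]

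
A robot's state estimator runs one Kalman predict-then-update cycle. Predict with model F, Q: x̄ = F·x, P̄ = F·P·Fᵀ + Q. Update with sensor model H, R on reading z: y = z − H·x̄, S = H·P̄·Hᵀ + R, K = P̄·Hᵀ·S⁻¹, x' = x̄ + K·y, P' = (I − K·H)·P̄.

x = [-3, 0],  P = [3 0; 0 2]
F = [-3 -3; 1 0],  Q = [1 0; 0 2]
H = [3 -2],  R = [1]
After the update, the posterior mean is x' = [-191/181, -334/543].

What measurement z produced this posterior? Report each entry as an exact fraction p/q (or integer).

z = [-2]

x̄ = F·x = [9, -3]
P̄ = F·P·Fᵀ + Q = [46 -9; -9 5]
S = H·P̄·Hᵀ + R = [543]
K = P̄·Hᵀ·S⁻¹ = [52/181; -37/543]
x' − x̄ = [-1820/181, 1295/543] = K·y
y = (KᵀK)⁻¹·Kᵀ·(x' − x̄) = [-35]
z = y + H·x̄ = [-35] + [33] = [-2]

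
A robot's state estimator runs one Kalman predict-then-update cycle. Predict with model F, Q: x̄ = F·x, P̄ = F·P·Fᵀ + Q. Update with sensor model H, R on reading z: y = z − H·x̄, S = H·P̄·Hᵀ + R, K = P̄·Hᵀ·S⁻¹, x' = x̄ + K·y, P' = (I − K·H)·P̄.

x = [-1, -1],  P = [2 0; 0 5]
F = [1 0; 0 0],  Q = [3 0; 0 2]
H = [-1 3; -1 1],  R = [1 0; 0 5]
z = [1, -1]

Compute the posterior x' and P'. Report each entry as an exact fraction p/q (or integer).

x̄ = F·x = [-1, 0]
P̄ = F·P·Fᵀ + Q = [5 0; 0 2]
y = z − H·x̄ = [0, -2]
S = H·P̄·Hᵀ + R = [24 11; 11 12]
K = P̄·Hᵀ·S⁻¹ = [-5/167 -65/167; 50/167 -18/167]
x' = x̄ + K·y = [-37/167, 36/167]
P' = (I − K·H)·P̄ = [485/167 160/167; 160/167 70/167]

x' = [-37/167, 36/167]
P' = [485/167 160/167; 160/167 70/167]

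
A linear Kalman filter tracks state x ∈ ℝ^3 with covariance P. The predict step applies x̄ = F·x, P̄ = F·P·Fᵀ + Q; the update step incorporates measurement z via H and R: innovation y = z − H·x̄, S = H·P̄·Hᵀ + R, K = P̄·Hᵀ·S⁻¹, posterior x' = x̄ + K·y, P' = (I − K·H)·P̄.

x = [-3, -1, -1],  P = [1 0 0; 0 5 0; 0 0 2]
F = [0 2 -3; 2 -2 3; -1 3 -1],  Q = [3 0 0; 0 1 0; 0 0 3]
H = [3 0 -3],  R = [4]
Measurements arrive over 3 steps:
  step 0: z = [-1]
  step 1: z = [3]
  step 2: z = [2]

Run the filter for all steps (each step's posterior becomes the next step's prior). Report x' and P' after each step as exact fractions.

step 0: x' = [169/184, -7, 229/184], P' = [7319/184 -38 7299/184; -38 43 -38; 7299/184 -38 7359/184]
step 1: x' = [-85261/4811, 94274/4811, -90724/4811], P' = [23837326/24055 -6629376/4811 23837354/24055; -6629376/4811 9275998/4811 -6629364/4811; 23837354/24055 -6629364/4811 23847746/24055]
step 2: x' = [3419874401/37083466, -2344505217/18541733, 3395177977/37083466], P' = [128636008307/37083466 -86979820309/18541733 128853049671/37083466; -86979820309/18541733 117856463909/18541733 -87125723313/18541733; 128853049671/37083466 -87125723313/18541733 129086529811/37083466]

step 0: x̄ = F·x = [1, -7, 1]
step 0: P̄ = F·P·Fᵀ + Q = [41 -38 36; -38 43 -38; 36 -38 51]
step 0: y = z − H·x̄ = [-1]
step 0: S = H·P̄·Hᵀ + R = [184]
step 0: K = P̄·Hᵀ·S⁻¹ = [15/184; 0; -45/184]
step 0: x' = x̄ + K·y = [169/184, -7, 229/184]
step 0: P' = (I − K·H)·P̄ = [7319/184 -38 7299/184; -38 43 -38; 7299/184 -38 7359/184]
step 1: x̄ = F·x = [-3263/184, 3601/184, -2131/92]
step 1: P̄ = F·P·Fᵀ + Q = [182335/184 -253545/184 91171/92; -253545/184 354767/184 -126765/92; 91171/92 -126765/92 46235/46]
step 1: y = z − H·x̄ = [-2445/184]
step 1: S = H·P̄·Hᵀ + R = [24055/184]
step 1: K = P̄·Hᵀ·S⁻¹ = [-21/24055; -9/4811; -7794/24055]
step 1: x' = x̄ + K·y = [-85261/4811, 94274/4811, -90724/4811]
step 1: P' = (I − K·H)·P̄ = [23837326/24055 -6629376/4811 23837354/24055; -6629376/4811 9275998/4811 -6629364/4811; 23837354/24055 -6629364/4811 23847746/24055]
step 2: x̄ = F·x = [460720/4811, -631242/4811, 458807/4811]
step 2: P̄ = F·P·Fᵀ + Q = [797983679/24055 -1073523158/24055 170448804/4811; -1073523158/24055 1444508161/24055 -229294932/4811; 170448804/4811 -229294932/4811 182122811/4811]
step 2: y = z − H·x̄ = [3883/4811]
step 2: S = H·P̄·Hᵀ + R = [37083466/24055]
step 2: K = P̄·Hᵀ·S⁻¹ = [-162781023/37083466; 109427253/18541733; -175110105/37083466]
step 2: x' = x̄ + K·y = [3419874401/37083466, -2344505217/18541733, 3395177977/37083466]
step 2: P' = (I − K·H)·P̄ = [128636008307/37083466 -86979820309/18541733 128853049671/37083466; -86979820309/18541733 117856463909/18541733 -87125723313/18541733; 128853049671/37083466 -87125723313/18541733 129086529811/37083466]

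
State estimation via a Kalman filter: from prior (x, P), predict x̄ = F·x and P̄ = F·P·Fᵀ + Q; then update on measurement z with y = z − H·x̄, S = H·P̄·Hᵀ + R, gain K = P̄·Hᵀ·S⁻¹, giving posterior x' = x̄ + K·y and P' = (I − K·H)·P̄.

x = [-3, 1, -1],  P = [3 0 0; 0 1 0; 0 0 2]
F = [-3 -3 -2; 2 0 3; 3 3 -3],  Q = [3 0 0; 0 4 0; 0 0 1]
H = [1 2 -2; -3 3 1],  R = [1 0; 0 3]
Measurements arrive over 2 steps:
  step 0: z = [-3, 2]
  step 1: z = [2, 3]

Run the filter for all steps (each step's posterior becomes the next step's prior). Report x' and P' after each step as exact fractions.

step 0: x̄ = F·x = [8, -9, -3]
step 0: P̄ = F·P·Fᵀ + Q = [47 -30 -24; -30 34 0; -24 0 55]
step 0: y = z − H·x̄ = [1, 56]
step 0: S = H·P̄·Hᵀ + R = [380 -125; -125 1471]
step 0: K = P̄·Hᵀ·S⁻¹ = [3922/108671 -18505/108671; 79898/543355 15542/108671; -181239/543355 6302/108671]
step 0: x' = x̄ + K·y = [-162990/108671, -458537/543355, -46744/543355]
step 0: P' = (I − K·H)·P̄ = [251492/108671 143794/108671 267579/108671; 143794/108671 517626/543355 837162/543355; 267579/108671 837162/543355 1596729/543355]
step 1: x̄ = F·x = [3913949/543355, -1770132/543355, -3680229/543355]
step 1: P̄ = F·P·Fᵀ + Q = [63034899/543355 -46366047/543355 -12811689/543355; -46366047/543355 37628561/543355 9036162/543355; -12811689/543355 9036162/543355 4680124/543355]
step 1: y = z − H·x̄ = [-6647433/543355, 22362537/543355]
step 1: S = H·P̄·Hᵀ + R = [26306266/543355 40578091/543355; 40578091/543355 1877957281/543355]
step 1: K = P̄·Hᵀ·S⁻¹ = [3795716252/29296661361 -5401938659/29296661361; 17898904891/87889984083 11829203597/87889984083; -2157059348/9765553787 411778507/9765553787]
step 1: x' = x̄ + K·y = [-19242903914/9765553787, -2050560606/9765553787, -22806737136/9765553787]
step 1: P' = (I − K·H)·P̄ = [12291280802/9765553787 19469162041/29296661361 12002741706/9765553787; 19469162041/29296661361 47613944636/87889984083 7540915028/9765553787; 12002741706/9765553787 7540915028/9765553787 14620815555/9765553787]

step 0: x' = [-162990/108671, -458537/543355, -46744/543355], P' = [251492/108671 143794/108671 267579/108671; 143794/108671 517626/543355 837162/543355; 267579/108671 837162/543355 1596729/543355]
step 1: x' = [-19242903914/9765553787, -2050560606/9765553787, -22806737136/9765553787], P' = [12291280802/9765553787 19469162041/29296661361 12002741706/9765553787; 19469162041/29296661361 47613944636/87889984083 7540915028/9765553787; 12002741706/9765553787 7540915028/9765553787 14620815555/9765553787]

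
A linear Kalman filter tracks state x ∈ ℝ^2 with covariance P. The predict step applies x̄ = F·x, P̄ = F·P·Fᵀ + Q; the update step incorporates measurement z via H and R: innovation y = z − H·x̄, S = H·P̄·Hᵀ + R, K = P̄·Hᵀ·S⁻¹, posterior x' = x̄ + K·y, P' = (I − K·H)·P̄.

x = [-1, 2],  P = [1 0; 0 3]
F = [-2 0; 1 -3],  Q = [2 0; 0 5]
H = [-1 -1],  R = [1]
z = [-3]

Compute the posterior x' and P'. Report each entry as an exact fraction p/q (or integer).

x' = [26/9, -1/9]
P' = [50/9 -49/9; -49/9 227/36]

x̄ = F·x = [2, -7]
P̄ = F·P·Fᵀ + Q = [6 -2; -2 33]
y = z − H·x̄ = [-8]
S = H·P̄·Hᵀ + R = [36]
K = P̄·Hᵀ·S⁻¹ = [-1/9; -31/36]
x' = x̄ + K·y = [26/9, -1/9]
P' = (I − K·H)·P̄ = [50/9 -49/9; -49/9 227/36]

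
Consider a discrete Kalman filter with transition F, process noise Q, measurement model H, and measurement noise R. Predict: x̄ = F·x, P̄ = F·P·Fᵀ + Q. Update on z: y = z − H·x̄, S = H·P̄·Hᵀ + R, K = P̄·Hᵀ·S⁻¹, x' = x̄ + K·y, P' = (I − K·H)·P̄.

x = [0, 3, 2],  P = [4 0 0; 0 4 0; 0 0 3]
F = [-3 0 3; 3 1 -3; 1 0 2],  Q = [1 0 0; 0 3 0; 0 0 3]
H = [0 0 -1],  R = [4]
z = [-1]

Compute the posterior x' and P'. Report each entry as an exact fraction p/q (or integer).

x̄ = F·x = [6, -3, 4]
P̄ = F·P·Fᵀ + Q = [64 -63 6; -63 70 -6; 6 -6 19]
y = z − H·x̄ = [3]
S = H·P̄·Hᵀ + R = [23]
K = P̄·Hᵀ·S⁻¹ = [-6/23; 6/23; -19/23]
x' = x̄ + K·y = [120/23, -51/23, 35/23]
P' = (I − K·H)·P̄ = [1436/23 -1413/23 24/23; -1413/23 1574/23 -24/23; 24/23 -24/23 76/23]

x' = [120/23, -51/23, 35/23]
P' = [1436/23 -1413/23 24/23; -1413/23 1574/23 -24/23; 24/23 -24/23 76/23]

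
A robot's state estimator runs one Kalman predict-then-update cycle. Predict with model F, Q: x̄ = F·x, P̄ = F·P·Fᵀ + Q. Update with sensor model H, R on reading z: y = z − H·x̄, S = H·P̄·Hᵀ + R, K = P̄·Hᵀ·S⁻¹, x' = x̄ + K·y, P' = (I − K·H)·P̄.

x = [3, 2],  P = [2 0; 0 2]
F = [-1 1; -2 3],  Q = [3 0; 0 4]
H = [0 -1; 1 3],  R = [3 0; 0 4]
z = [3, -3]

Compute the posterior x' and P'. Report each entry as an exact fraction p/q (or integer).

x' = [-825/1253, -1290/1253]
P' = [3494/1253 -870/1253; -870/1253 690/1253]

x̄ = F·x = [-1, 0]
P̄ = F·P·Fᵀ + Q = [7 10; 10 30]
y = z − H·x̄ = [3, -2]
S = H·P̄·Hᵀ + R = [33 -100; -100 341]
K = P̄·Hᵀ·S⁻¹ = [290/1253 221/1253; -230/1253 300/1253]
x' = x̄ + K·y = [-825/1253, -1290/1253]
P' = (I − K·H)·P̄ = [3494/1253 -870/1253; -870/1253 690/1253]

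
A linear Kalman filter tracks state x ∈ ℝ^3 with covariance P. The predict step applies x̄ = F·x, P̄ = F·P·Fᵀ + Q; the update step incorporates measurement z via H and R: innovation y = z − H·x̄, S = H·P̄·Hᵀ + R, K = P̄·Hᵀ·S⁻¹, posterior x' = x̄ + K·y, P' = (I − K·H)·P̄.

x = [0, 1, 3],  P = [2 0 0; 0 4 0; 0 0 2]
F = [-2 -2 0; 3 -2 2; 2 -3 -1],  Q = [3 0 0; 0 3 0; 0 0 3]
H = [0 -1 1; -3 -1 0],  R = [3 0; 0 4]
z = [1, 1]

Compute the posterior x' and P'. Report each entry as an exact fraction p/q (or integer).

x' = [2938/9899, -17833/9899, -18293/9899]
P' = [30264/9899 -80676/9899 -75165/9899; -80676/9899 250748/9899 234491/9899; -75165/9899 234491/9899 245087/9899]

x̄ = F·x = [-2, 4, -6]
P̄ = F·P·Fᵀ + Q = [27 4 16; 4 45 32; 16 32 49]
y = z − H·x̄ = [11, -1]
S = H·P̄·Hᵀ + R = [33 -23; -23 316]
K = P̄·Hᵀ·S⁻¹ = [1837/9899 -2529/9899; -5419/9899 -2180/9899; 3532/9899 -2249/9899]
x' = x̄ + K·y = [2938/9899, -17833/9899, -18293/9899]
P' = (I − K·H)·P̄ = [30264/9899 -80676/9899 -75165/9899; -80676/9899 250748/9899 234491/9899; -75165/9899 234491/9899 245087/9899]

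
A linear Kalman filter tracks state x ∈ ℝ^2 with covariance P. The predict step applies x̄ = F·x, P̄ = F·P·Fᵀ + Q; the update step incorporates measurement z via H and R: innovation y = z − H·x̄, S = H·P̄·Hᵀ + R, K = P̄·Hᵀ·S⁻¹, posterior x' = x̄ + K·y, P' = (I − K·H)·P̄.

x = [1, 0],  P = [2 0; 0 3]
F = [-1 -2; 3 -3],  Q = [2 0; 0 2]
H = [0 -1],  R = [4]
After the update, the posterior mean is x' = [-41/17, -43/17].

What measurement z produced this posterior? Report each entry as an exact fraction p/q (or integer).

z = [3]

x̄ = F·x = [-1, 3]
P̄ = F·P·Fᵀ + Q = [16 12; 12 47]
S = H·P̄·Hᵀ + R = [51]
K = P̄·Hᵀ·S⁻¹ = [-4/17; -47/51]
x' − x̄ = [-24/17, -94/17] = K·y
y = (KᵀK)⁻¹·Kᵀ·(x' − x̄) = [6]
z = y + H·x̄ = [6] + [-3] = [3]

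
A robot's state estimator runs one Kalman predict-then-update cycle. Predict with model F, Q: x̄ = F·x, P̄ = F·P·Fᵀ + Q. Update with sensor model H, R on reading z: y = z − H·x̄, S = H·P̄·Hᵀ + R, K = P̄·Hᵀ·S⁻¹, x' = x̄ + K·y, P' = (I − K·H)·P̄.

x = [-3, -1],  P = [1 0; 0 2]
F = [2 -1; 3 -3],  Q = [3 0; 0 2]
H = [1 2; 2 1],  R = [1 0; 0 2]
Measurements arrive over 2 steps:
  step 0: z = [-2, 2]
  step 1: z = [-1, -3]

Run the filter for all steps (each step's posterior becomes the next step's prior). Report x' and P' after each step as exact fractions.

step 0: x' = [1331/1514, -909/757], P' = [1071/1514 -339/757; -339/757 380/757]
step 1: x' = [-413787/310934, 102802/777335], P' = [207871/310934 -64689/155467; -64689/155467 369964/777335]

step 0: x̄ = F·x = [-5, -6]
step 0: P̄ = F·P·Fᵀ + Q = [9 12; 12 29]
step 0: y = z − H·x̄ = [15, 18]
step 0: S = H·P̄·Hᵀ + R = [174 136; 136 115]
step 0: K = P̄·Hᵀ·S⁻¹ = [-285/1514 366/757; 421/757 -149/757]
step 0: x' = x̄ + K·y = [1331/1514, -909/757]
step 0: P' = (I − K·H)·P̄ = [1071/1514 -339/757; -339/757 380/757]
step 1: x̄ = F·x = [2240/757, 9447/1514]
step 1: P̄ = F·P·Fᵀ + Q = [6149/757 7404/757; 7404/757 31711/1514]
step 1: y = z − H·x̄ = [-12444/757, -22949/1514]
step 1: S = H·P̄·Hᵀ + R = [99944/757 81029/757; 81029/757 143163/1514]
step 1: K = P̄·Hᵀ·S⁻¹ = [-50885/310934 5507/11959; 416483/777335 -10651/59795]
step 1: x' = x̄ + K·y = [-413787/310934, 102802/777335]
step 1: P' = (I − K·H)·P̄ = [207871/310934 -64689/155467; -64689/155467 369964/777335]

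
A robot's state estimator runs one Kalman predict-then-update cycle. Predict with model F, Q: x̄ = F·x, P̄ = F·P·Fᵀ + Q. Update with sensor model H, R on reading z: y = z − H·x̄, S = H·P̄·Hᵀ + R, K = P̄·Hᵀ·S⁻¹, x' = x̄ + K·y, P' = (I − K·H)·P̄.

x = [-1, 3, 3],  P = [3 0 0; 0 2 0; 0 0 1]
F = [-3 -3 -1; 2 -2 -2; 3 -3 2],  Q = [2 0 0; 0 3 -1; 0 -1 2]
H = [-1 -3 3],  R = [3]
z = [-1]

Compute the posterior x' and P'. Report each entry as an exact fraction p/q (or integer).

x̄ = F·x = [-9, -14, -6]
P̄ = F·P·Fᵀ + Q = [48 -4 -11; -4 27 25; -11 25 51]
y = z − H·x̄ = [-34]
S = H·P̄·Hᵀ + R = [345]
K = P̄·Hᵀ·S⁻¹ = [-1/5; -2/345; 89/345]
x' = x̄ + K·y = [-11/5, -4762/345, -5096/345]
P' = (I − K·H)·P̄ = [171/5 -22/5 34/5; -22/5 9311/345 8803/345; 34/5 8803/345 9674/345]

x' = [-11/5, -4762/345, -5096/345]
P' = [171/5 -22/5 34/5; -22/5 9311/345 8803/345; 34/5 8803/345 9674/345]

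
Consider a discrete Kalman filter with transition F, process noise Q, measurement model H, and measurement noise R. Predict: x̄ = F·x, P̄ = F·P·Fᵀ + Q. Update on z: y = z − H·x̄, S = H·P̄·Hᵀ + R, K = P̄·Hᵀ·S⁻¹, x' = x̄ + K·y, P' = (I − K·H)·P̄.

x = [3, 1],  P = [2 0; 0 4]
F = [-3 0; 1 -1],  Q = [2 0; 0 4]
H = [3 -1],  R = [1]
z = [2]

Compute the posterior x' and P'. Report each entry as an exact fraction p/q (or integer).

x' = [3/227, -414/227]
P' = [184/227 486/227; 486/227 1486/227]

x̄ = F·x = [-9, 2]
P̄ = F·P·Fᵀ + Q = [20 -6; -6 10]
y = z − H·x̄ = [31]
S = H·P̄·Hᵀ + R = [227]
K = P̄·Hᵀ·S⁻¹ = [66/227; -28/227]
x' = x̄ + K·y = [3/227, -414/227]
P' = (I − K·H)·P̄ = [184/227 486/227; 486/227 1486/227]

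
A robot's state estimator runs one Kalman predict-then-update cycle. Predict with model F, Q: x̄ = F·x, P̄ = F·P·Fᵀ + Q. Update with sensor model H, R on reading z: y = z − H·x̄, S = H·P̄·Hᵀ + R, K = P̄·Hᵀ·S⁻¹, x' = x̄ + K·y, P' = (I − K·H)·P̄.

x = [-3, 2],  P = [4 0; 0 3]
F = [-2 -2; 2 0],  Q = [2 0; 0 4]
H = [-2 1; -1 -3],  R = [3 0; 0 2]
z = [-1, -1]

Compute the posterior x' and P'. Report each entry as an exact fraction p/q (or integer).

x̄ = F·x = [2, -6]
P̄ = F·P·Fᵀ + Q = [30 -16; -16 20]
y = z − H·x̄ = [9, -17]
S = H·P̄·Hᵀ + R = [207 -80; -80 116]
K = P̄·Hᵀ·S⁻¹ = [-1844/4403 -1177/8806; 628/4403 -1237/4403]
x' = x̄ + K·y = [4429/8806, 263/4403]
P' = (I − K·H)·P̄ = [2539/4403 -454/4403; -454/4403 976/4403]

x' = [4429/8806, 263/4403]
P' = [2539/4403 -454/4403; -454/4403 976/4403]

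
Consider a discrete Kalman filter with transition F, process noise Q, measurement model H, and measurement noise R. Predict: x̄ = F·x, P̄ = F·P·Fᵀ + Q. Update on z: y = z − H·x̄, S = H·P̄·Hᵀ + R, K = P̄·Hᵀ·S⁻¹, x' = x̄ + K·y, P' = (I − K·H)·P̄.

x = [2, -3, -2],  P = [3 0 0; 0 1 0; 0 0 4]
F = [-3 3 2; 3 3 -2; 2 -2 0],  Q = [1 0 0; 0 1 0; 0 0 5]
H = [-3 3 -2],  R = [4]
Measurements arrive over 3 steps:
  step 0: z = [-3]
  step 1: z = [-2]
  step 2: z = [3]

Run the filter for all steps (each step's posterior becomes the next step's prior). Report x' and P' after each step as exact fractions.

step 0: x̄ = F·x = [-19, 1, 10]
step 0: P̄ = F·P·Fᵀ + Q = [53 -34 -24; -34 53 12; -24 12 21]
step 0: y = z − H·x̄ = [-43]
step 0: S = H·P̄·Hᵀ + R = [1222]
step 0: K = P̄·Hᵀ·S⁻¹ = [-213/1222; 237/1222; 33/611]
step 0: x' = x̄ + K·y = [-14059/1222, -8969/1222, 4691/611]
step 0: P' = (I − K·H)·P̄ = [19397/1222 8933/1222 -7635/611; 8933/1222 8597/1222 -489/611; -7635/611 -489/611 10653/611]
step 1: x̄ = F·x = [1309/47, -43924/611, -5090/611]
step 1: P̄ = F·P·Fᵀ + Q = [13427/47 -14064/47 -4536/47; -14064/47 347081/611 60984/611; -4536/47 60984/611 23311/611]
step 1: y = z − H·x̄ = [171421/611]
step 1: S = H·P̄·Hᵀ + R = [6641928/611]
step 1: K = P̄·Hᵀ·S⁻¹ = [-318071/2213976; 489257/2213976; 156617/3320964]
step 1: x' = x̄ + K·y = [-27575809/2213976, -21894857/2213976, 16274527/3320964]
step 1: P' = (I − K·H)·P̄ = [45250541/737992 33862373/737992 -25305307/1106988; 33862373/737992 27447773/737992 -14922107/1106988; -25305307/1106988 -14922107/1106988 23205583/1660482]
step 2: x̄ = F·x = [29056669/1660482, -255167051/3320964, -1420238/276747]
step 2: P̄ = F·P·Fᵀ + Q = [191047583/830241 -454411955/830241 -21573728/276747; -454411955/830241 3662143231/1660482 50439428/276747; -21573728/276747 50439428/276747 2948029/92249]
step 2: y = z − H·x̄ = [101746483/368996]
step 2: S = H·P̄·Hᵀ + R = [5310103193/184498]
step 2: K = P̄·Hᵀ·S⁻¹ = [-401541388/5310103193; 1456403143/5310103193; 132234196/5310103193]
step 2: x' = x̄ + K·y = [-320388266549/95581857474, -115493358139/95581857474, 27633502183/15930309579]
step 2: P' = (I − K·H)·P̄ = [3131987254679/47790928737 2370250676887/47790928737 -378459040568/15930309579; 2370250676887/47790928737 1931551722479/47790928737 -228087896062/15930309579; -378459040568/15930309579 -228087896062/15930309579 74921103861/5310103193]

step 0: x' = [-14059/1222, -8969/1222, 4691/611], P' = [19397/1222 8933/1222 -7635/611; 8933/1222 8597/1222 -489/611; -7635/611 -489/611 10653/611]
step 1: x' = [-27575809/2213976, -21894857/2213976, 16274527/3320964], P' = [45250541/737992 33862373/737992 -25305307/1106988; 33862373/737992 27447773/737992 -14922107/1106988; -25305307/1106988 -14922107/1106988 23205583/1660482]
step 2: x' = [-320388266549/95581857474, -115493358139/95581857474, 27633502183/15930309579], P' = [3131987254679/47790928737 2370250676887/47790928737 -378459040568/15930309579; 2370250676887/47790928737 1931551722479/47790928737 -228087896062/15930309579; -378459040568/15930309579 -228087896062/15930309579 74921103861/5310103193]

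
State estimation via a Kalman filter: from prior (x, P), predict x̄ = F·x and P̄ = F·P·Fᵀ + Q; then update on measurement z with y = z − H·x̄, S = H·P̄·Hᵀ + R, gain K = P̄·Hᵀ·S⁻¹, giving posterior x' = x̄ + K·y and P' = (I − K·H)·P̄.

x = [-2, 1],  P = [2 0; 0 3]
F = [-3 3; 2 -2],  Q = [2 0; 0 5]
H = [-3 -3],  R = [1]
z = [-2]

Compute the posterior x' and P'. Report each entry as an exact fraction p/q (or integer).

x̄ = F·x = [9, -6]
P̄ = F·P·Fᵀ + Q = [47 -30; -30 25]
y = z − H·x̄ = [7]
S = H·P̄·Hᵀ + R = [109]
K = P̄·Hᵀ·S⁻¹ = [-51/109; 15/109]
x' = x̄ + K·y = [624/109, -549/109]
P' = (I − K·H)·P̄ = [2522/109 -2505/109; -2505/109 2500/109]

x' = [624/109, -549/109]
P' = [2522/109 -2505/109; -2505/109 2500/109]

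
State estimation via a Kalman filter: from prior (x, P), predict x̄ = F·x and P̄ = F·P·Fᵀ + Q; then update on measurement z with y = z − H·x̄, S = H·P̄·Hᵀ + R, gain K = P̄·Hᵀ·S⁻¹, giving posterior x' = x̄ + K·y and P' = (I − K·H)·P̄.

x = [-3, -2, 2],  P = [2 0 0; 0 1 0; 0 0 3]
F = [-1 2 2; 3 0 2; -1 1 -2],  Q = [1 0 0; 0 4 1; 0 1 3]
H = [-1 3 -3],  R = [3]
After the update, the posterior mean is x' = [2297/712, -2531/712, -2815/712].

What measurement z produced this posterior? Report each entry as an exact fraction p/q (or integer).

z = [-2]

x̄ = F·x = [3, -5, -3]
P̄ = F·P·Fᵀ + Q = [19 6 -8; 6 34 -17; -8 -17 18]
S = H·P̄·Hᵀ + R = [712]
K = P̄·Hᵀ·S⁻¹ = [23/712; 147/712; -97/712]
x' − x̄ = [161/712, 1029/712, -679/712] = K·y
y = (KᵀK)⁻¹·Kᵀ·(x' − x̄) = [7]
z = y + H·x̄ = [7] + [-9] = [-2]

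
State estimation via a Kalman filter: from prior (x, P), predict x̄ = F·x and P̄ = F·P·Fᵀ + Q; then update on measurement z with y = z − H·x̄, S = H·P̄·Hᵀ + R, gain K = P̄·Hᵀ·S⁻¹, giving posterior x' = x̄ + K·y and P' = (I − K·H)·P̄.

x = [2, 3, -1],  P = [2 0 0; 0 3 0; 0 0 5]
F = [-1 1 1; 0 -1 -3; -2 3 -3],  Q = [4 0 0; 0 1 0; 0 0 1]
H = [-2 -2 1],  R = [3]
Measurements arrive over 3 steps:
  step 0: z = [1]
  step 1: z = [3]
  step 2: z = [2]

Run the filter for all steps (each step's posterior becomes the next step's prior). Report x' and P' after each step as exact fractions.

step 0: x' = [-3/4, 13/4, 51/8], P' = [187/14 -213/14 -95/28; -213/14 517/14 1177/28; -95/28 1177/28 4367/56]
step 1: x' = [106397/38447, -296441/38447, -262542/38447], P' = [880138/38447 -760614/38447 305903/38447; -760614/38447 5186883/38447 8723667/38447; 305903/38447 8723667/38447 18049945/38447]
step 2: x' = [200636745/117996622, -845689757/58998311, -2749178571/117996622], P' = [2745715885/117996622 -1059925283/58998311 1462251513/117996622; -1059925283/58998311 16967408365/58998311 31579430092/58998311; 1462251513/117996622 31579430092/58998311 129074764699/117996622]

step 0: x̄ = F·x = [0, 0, 8]
step 0: P̄ = F·P·Fᵀ + Q = [14 -18 -2; -18 49 36; -2 36 81]
step 0: y = z − H·x̄ = [-7]
step 0: S = H·P̄·Hᵀ + R = [56]
step 0: K = P̄·Hᵀ·S⁻¹ = [3/28; -13/28; 13/56]
step 0: x' = x̄ + K·y = [-3/4, 13/4, 51/8]
step 0: P' = (I − K·H)·P̄ = [187/14 -213/14 -95/28; -213/14 517/14 1177/28; -95/28 1177/28 4367/56]
step 1: x̄ = F·x = [83/8, -179/8, -63/8]
step 1: P̄ = F·P·Fᵀ + Q = [14199/56 -26007/56 -1331/56; -26007/56 55551/56 16131/56; -1331/56 16131/56 26535/56]
step 1: y = z − H·x̄ = [-105/8]
step 1: S = H·P̄·Hᵀ + R = [38447/56]
step 1: K = P̄·Hᵀ·S⁻¹ = [22285/38447; -42957/38447; -3065/38447]
step 1: x' = x̄ + K·y = [106397/38447, -296441/38447, -262542/38447]
step 1: P' = (I − K·H)·P̄ = [880138/38447 -760614/38447 305903/38447; -760614/38447 5186883/38447 8723667/38447; 305903/38447 8723667/38447 18049945/38447]
step 2: x̄ = F·x = [-665380/38447, 1084067/38447, -314491/38447]
step 2: P̄ = F·P·Fᵀ + Q = [42627510/38447 -94074291/38447 -32719937/38447; -94074291/38447 220016837/38447 94861044/38447; -32719937/38447 94861044/38447 68462649/38447]
step 2: y = z − H·x̄ = [1228759/38447]
step 2: S = H·P̄·Hᵀ + R = [117996622/38447]
step 2: K = P̄·Hᵀ·S⁻¹ = [70173625/117996622; -78512024/58998311; -55819565/117996622]
step 2: x' = x̄ + K·y = [200636745/117996622, -845689757/58998311, -2749178571/117996622]
step 2: P' = (I − K·H)·P̄ = [2745715885/117996622 -1059925283/58998311 1462251513/117996622; -1059925283/58998311 16967408365/58998311 31579430092/58998311; 1462251513/117996622 31579430092/58998311 129074764699/117996622]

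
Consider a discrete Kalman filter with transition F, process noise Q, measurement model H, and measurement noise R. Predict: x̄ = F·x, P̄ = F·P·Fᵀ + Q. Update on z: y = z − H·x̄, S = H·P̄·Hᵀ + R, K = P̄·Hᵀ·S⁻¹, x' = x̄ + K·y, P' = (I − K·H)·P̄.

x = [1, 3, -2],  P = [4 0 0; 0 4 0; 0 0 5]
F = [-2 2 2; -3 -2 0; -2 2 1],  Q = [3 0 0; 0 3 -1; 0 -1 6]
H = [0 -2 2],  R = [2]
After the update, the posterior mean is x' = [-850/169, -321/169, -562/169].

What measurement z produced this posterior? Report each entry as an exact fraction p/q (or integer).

x̄ = F·x = [0, -9, 2]
P̄ = F·P·Fᵀ + Q = [55 8 42; 8 55 7; 42 7 43]
S = H·P̄·Hᵀ + R = [338]
K = P̄·Hᵀ·S⁻¹ = [34/169; -48/169; 36/169]
x' − x̄ = [-850/169, 1200/169, -900/169] = K·y
y = (KᵀK)⁻¹·Kᵀ·(x' − x̄) = [-25]
z = y + H·x̄ = [-25] + [22] = [-3]

z = [-3]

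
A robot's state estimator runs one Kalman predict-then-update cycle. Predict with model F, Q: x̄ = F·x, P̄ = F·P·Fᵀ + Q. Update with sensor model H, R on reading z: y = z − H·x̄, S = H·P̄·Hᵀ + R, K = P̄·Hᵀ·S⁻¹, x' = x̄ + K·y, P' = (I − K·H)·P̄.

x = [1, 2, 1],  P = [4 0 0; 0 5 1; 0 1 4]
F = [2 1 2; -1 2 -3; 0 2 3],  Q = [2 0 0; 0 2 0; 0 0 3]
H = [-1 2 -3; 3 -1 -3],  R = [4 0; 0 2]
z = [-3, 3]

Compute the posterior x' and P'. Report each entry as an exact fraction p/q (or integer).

x' = [506822/172245, 65806/34449, 75477/57415]
P' = [4455413/516735 1160248/103347 829103/172245; 1160248/103347 1578466/103347 215920/34449; 829103/172245 215920/34449 162753/57415]

x̄ = F·x = [6, 0, 7]
P̄ = F·P·Fᵀ + Q = [43 -21 41; -21 50 -16; 41 -16 71]
y = z − H·x̄ = [24, 6]
S = H·P̄·Hᵀ + R = [1408 65; 65 370]
K = P̄·Hᵀ·S⁻¹ = [-15743/103347 51536/516735; 13351/103347 -20501/103347; -6734/34449 -28534/172245]
x' = x̄ + K·y = [506822/172245, 65806/34449, 75477/57415]
P' = (I − K·H)·P̄ = [4455413/516735 1160248/103347 829103/172245; 1160248/103347 1578466/103347 215920/34449; 829103/172245 215920/34449 162753/57415]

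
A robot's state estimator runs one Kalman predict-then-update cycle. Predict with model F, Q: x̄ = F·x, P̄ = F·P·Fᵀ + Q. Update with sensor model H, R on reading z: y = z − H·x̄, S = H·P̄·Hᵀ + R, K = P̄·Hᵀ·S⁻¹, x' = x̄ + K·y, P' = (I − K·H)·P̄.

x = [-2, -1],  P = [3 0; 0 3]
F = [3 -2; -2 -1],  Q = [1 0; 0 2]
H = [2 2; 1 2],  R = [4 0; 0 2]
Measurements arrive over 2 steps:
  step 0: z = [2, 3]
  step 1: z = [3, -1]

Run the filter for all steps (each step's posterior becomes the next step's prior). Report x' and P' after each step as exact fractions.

step 0: x̄ = F·x = [-4, 5]
step 0: P̄ = F·P·Fᵀ + Q = [40 -12; -12 17]
step 0: y = z − H·x̄ = [0, -3]
step 0: S = H·P̄·Hᵀ + R = [136 76; 76 62]
step 0: K = P̄·Hᵀ·S⁻¹ = [141/166 -65/83; -263/664 279/332]
step 0: x' = x̄ + K·y = [-137/83, 823/332]
step 0: P' = (I − K·H)·P̄ = [412/83 -271/83; -271/83 821/332]
step 1: x̄ = F·x = [-1645/166, 273/332]
step 1: P̄ = F·P·Fᵀ + Q = [7864/83 -4665/166; -4665/166 3741/332]
step 1: y = z − H·x̄ = [3515/166, 603/83]
step 1: S = H·P̄·Hᵀ + R = [16869/83 5474/83; 5474/83 2441/83]
step 1: K = P̄·Hᵀ·S⁻¹ = [114379/135091 -79457/135091; -103431/270182 90405/135091]
step 1: x' = x̄ + K·y = [45998/12281, -59487/24562]
step 1: P' = (I − K·H)·P̄ = [616430/135091 -387672/135091; -387672/135091 284241/135091]

step 0: x' = [-137/83, 823/332], P' = [412/83 -271/83; -271/83 821/332]
step 1: x' = [45998/12281, -59487/24562], P' = [616430/135091 -387672/135091; -387672/135091 284241/135091]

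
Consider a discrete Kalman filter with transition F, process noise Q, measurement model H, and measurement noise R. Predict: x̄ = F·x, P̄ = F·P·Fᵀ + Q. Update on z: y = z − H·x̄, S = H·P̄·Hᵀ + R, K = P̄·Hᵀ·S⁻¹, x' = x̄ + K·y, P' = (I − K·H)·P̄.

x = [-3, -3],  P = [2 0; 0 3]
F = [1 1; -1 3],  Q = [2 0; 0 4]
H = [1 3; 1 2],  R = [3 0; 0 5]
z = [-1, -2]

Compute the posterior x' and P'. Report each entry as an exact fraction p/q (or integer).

x' = [-2494/607, 600/607]
P' = [10479/2428 -3717/2428; -3717/2428 1951/2428]

x̄ = F·x = [-6, -6]
P̄ = F·P·Fᵀ + Q = [7 7; 7 33]
y = z − H·x̄ = [23, 16]
S = H·P̄·Hᵀ + R = [349 240; 240 172]
K = P̄·Hᵀ·S⁻¹ = [-56/607 609/2428; 178/607 37/2428]
x' = x̄ + K·y = [-2494/607, 600/607]
P' = (I − K·H)·P̄ = [10479/2428 -3717/2428; -3717/2428 1951/2428]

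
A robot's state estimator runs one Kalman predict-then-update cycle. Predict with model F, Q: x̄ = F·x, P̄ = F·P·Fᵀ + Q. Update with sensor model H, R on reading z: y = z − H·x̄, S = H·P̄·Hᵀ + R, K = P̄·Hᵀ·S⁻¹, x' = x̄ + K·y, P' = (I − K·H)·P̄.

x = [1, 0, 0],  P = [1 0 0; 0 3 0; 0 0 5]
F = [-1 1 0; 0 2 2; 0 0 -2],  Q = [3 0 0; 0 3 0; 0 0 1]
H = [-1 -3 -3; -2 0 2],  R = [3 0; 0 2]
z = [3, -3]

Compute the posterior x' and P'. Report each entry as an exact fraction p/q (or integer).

x' = [-4098/4931, 7782/4931, -11235/4931]
P' = [30189/9862 -38355/9862 29409/9862; -38355/9862 56721/9862 -42173/9862; 29409/9862 -42173/9862 33465/9862]

x̄ = F·x = [-1, 0, 0]
P̄ = F·P·Fᵀ + Q = [7 6 0; 6 35 -20; 0 -20 21]
y = z − H·x̄ = [2, -5]
S = H·P̄·Hᵀ + R = [190 44; 44 114]
K = P̄·Hᵀ·S⁻¹ = [-1117/9862 -390/4931; -1763/9862 -1909/4931; -1095/9862 2028/4931]
x' = x̄ + K·y = [-4098/4931, 7782/4931, -11235/4931]
P' = (I − K·H)·P̄ = [30189/9862 -38355/9862 29409/9862; -38355/9862 56721/9862 -42173/9862; 29409/9862 -42173/9862 33465/9862]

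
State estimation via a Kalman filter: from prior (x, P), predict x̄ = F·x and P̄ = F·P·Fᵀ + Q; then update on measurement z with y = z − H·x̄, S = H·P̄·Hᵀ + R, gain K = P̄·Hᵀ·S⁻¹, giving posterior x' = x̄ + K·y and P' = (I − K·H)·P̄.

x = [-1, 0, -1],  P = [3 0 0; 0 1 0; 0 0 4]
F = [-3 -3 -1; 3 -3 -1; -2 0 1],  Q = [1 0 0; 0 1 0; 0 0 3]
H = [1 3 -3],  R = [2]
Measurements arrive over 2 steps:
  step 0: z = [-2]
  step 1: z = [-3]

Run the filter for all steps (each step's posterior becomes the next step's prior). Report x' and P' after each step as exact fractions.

step 0: x̄ = F·x = [4, -2, 1]
step 0: P̄ = F·P·Fᵀ + Q = [41 -14 14; -14 41 -22; 14 -22 19]
step 0: y = z − H·x̄ = [3]
step 0: S = H·P̄·Hᵀ + R = [811]
step 0: K = P̄·Hᵀ·S⁻¹ = [-43/811; 175/811; -109/811]
step 0: x' = x̄ + K·y = [3115/811, -1097/811, 484/811]
step 0: P' = (I − K·H)·P̄ = [31402/811 -3829/811 6667/811; -3829/811 2626/811 1233/811; 6667/811 1233/811 3528/811]
step 1: x̄ = F·x = [-6538/811, 12152/811, -5746/811]
step 1: P̄ = F·P·Fᵀ + Q = [289069/811 -248058/811 151544/811; -248058/811 346909/811 -185278/811; 151544/811 -185278/811 104901/811]
step 1: y = z − H·x̄ = [-49589/811]
step 1: S = H·P̄·Hᵀ + R = [5294373/811]
step 1: K = P̄·Hᵀ·S⁻¹ = [-909737/5294373; 449501/1764791; -718993/5294373]
step 1: x' = x̄ + K·y = [12944929/5294373, -1041387/1764791, 6452129/5294373]
step 1: P' = (I − K·H)·P̄ = [866606288/5294373 -35564531/1764791 182781661/5294373; -35564531/1764791 7482656/1764791 -4671855/1764791; 182781661/5294373 -4671855/1764791 47390984/5294373]

step 0: x' = [3115/811, -1097/811, 484/811], P' = [31402/811 -3829/811 6667/811; -3829/811 2626/811 1233/811; 6667/811 1233/811 3528/811]
step 1: x' = [12944929/5294373, -1041387/1764791, 6452129/5294373], P' = [866606288/5294373 -35564531/1764791 182781661/5294373; -35564531/1764791 7482656/1764791 -4671855/1764791; 182781661/5294373 -4671855/1764791 47390984/5294373]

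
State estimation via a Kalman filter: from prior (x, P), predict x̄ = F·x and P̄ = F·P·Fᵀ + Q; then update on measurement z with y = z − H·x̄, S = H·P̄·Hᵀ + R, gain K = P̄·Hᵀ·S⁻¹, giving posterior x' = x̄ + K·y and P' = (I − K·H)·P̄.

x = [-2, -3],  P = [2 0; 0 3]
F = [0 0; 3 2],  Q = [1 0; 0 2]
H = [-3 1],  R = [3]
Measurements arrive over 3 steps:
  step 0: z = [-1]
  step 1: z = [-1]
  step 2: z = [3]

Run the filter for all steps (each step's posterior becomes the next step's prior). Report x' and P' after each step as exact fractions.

step 0: x̄ = F·x = [0, -12]
step 0: P̄ = F·P·Fᵀ + Q = [1 0; 0 32]
step 0: y = z − H·x̄ = [11]
step 0: S = H·P̄·Hᵀ + R = [44]
step 0: K = P̄·Hᵀ·S⁻¹ = [-3/44; 8/11]
step 0: x' = x̄ + K·y = [-3/4, -4]
step 0: P' = (I − K·H)·P̄ = [35/44 24/11; 24/11 96/11]
step 1: x̄ = F·x = [0, -41/4]
step 1: P̄ = F·P·Fᵀ + Q = [1 0; 0 281/4]
step 1: y = z − H·x̄ = [37/4]
step 1: S = H·P̄·Hᵀ + R = [329/4]
step 1: K = P̄·Hᵀ·S⁻¹ = [-12/329; 281/329]
step 1: x' = x̄ + K·y = [-111/329, -773/329]
step 1: P' = (I − K·H)·P̄ = [293/329 843/329; 843/329 3372/329]
step 2: x̄ = F·x = [0, -1879/329]
step 2: P̄ = F·P·Fᵀ + Q = [1 0; 0 26899/329]
step 2: y = z − H·x̄ = [2866/329]
step 2: S = H·P̄·Hᵀ + R = [30847/329]
step 2: K = P̄·Hᵀ·S⁻¹ = [-987/30847; 26899/30847]
step 2: x' = x̄ + K·y = [-8598/30847, 58149/30847]
step 2: P' = (I − K·H)·P̄ = [27886/30847 80697/30847; 80697/30847 322788/30847]

step 0: x' = [-3/4, -4], P' = [35/44 24/11; 24/11 96/11]
step 1: x' = [-111/329, -773/329], P' = [293/329 843/329; 843/329 3372/329]
step 2: x' = [-8598/30847, 58149/30847], P' = [27886/30847 80697/30847; 80697/30847 322788/30847]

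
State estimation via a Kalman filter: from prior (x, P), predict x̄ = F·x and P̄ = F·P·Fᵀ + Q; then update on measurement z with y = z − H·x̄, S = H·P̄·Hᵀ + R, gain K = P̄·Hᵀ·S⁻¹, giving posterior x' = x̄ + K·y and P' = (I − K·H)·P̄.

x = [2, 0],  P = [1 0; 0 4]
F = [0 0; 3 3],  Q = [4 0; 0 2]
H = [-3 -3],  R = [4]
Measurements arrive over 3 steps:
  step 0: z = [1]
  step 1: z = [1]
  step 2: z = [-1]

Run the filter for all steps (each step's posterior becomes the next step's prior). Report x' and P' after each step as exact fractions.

step 0: x' = [-228/463, 99/463], P' = [1708/463 -1692/463; -1692/463 1880/463]
step 1: x' = [4188/21689, -11883/21689], P' = [53420/21689 -49716/21689; -49716/21689 55240/21689]
step 2: x' = [77952/143245, -7773/28649], P' = [2449252/1002715 -455148/200543; -455148/200543 505720/200543]

step 0: x̄ = F·x = [0, 6]
step 0: P̄ = F·P·Fᵀ + Q = [4 0; 0 47]
step 0: y = z − H·x̄ = [19]
step 0: S = H·P̄·Hᵀ + R = [463]
step 0: K = P̄·Hᵀ·S⁻¹ = [-12/463; -141/463]
step 0: x' = x̄ + K·y = [-228/463, 99/463]
step 0: P' = (I − K·H)·P̄ = [1708/463 -1692/463; -1692/463 1880/463]
step 1: x̄ = F·x = [0, -387/463]
step 1: P̄ = F·P·Fᵀ + Q = [4 0; 0 2762/463]
step 1: y = z − H·x̄ = [-698/463]
step 1: S = H·P̄·Hᵀ + R = [43378/463]
step 1: K = P̄·Hᵀ·S⁻¹ = [-2778/21689; -4143/21689]
step 1: x' = x̄ + K·y = [4188/21689, -11883/21689]
step 1: P' = (I − K·H)·P̄ = [53420/21689 -49716/21689; -49716/21689 55240/21689]
step 2: x̄ = F·x = [0, -23085/21689]
step 2: P̄ = F·P·Fᵀ + Q = [4 0; 0 126430/21689]
step 2: y = z − H·x̄ = [-90944/21689]
step 2: S = H·P̄·Hᵀ + R = [2005430/21689]
step 2: K = P̄·Hᵀ·S⁻¹ = [-130134/1002715; -37929/200543]
step 2: x' = x̄ + K·y = [77952/143245, -7773/28649]
step 2: P' = (I − K·H)·P̄ = [2449252/1002715 -455148/200543; -455148/200543 505720/200543]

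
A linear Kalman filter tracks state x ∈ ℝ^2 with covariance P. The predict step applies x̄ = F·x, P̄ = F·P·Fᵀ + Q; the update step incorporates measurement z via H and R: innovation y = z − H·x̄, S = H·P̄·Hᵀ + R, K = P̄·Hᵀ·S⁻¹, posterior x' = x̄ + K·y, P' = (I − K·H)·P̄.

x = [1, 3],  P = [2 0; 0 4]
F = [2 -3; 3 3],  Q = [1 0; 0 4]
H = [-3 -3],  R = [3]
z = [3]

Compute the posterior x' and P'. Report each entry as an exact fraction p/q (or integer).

x̄ = F·x = [-7, 12]
P̄ = F·P·Fᵀ + Q = [45 -24; -24 58]
y = z − H·x̄ = [18]
S = H·P̄·Hᵀ + R = [498]
K = P̄·Hᵀ·S⁻¹ = [-21/166; -17/83]
x' = x̄ + K·y = [-770/83, 690/83]
P' = (I − K·H)·P̄ = [6147/166 -3063/83; -3063/83 3080/83]

x' = [-770/83, 690/83]
P' = [6147/166 -3063/83; -3063/83 3080/83]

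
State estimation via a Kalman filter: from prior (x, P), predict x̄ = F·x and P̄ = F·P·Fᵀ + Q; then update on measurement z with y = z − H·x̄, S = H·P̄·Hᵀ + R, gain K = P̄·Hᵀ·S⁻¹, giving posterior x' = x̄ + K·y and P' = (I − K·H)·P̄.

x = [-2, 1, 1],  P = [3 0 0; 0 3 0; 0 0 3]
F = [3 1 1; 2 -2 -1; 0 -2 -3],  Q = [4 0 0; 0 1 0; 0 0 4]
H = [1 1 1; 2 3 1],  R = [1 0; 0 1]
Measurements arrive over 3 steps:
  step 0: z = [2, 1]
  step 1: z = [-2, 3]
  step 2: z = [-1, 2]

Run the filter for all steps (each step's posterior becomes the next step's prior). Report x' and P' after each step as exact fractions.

step 0: x̄ = F·x = [-4, -7, -5]
step 0: P̄ = F·P·Fᵀ + Q = [37 9 -15; 9 28 21; -15 21 43]
step 0: y = z − H·x̄ = [18, 35]
step 0: S = H·P̄·Hᵀ + R = [139 285; 285 618]
step 0: K = P̄·Hᵀ·S⁻¹ = [-1784/1559 3119/4677; 263/1559 189/1559; 2874/1559 -3401/4677]
step 0: x' = x̄ + K·y = [-5879/4677, 436/1559, 12776/4677]
step 0: P' = (I − K·H)·P̄ = [70727/4677 -10376/1559 -44951/4677; -10376/1559 5151/1559 5488/1559; -44951/4677 5488/1559 37109/4677]
step 1: x̄ = F·x = [-3553/4677, -9050/1559, -13648/1559]
step 1: P̄ = F·P·Fᵀ + Q = [284267/4677 158806/1559 122258/1559; 158806/1559 293730/1559 233023/1559; 122258/1559 233023/1559 204023/1559]
step 1: y = z − H·x̄ = [62293/4677, 143531/4677]
step 1: S = H·P̄·Hᵀ + R = [4866725/4677 10102861/4677; 10102861/4677 21063050/4677]
step 1: K = P̄·Hᵀ·S⁻¹ = [-30172316/94135477 25039863/94135477; -964625/5537381 1591942/5537381; 119643368/94135477 -42000016/94135477]
step 1: x' = x̄ + K·y = [295062892/94135477, 3862251/5537381, -519487480/94135477]
step 1: P' = (I − K·H)·P̄ = [335546361/94135477 -8245123/5537381 -225551586/94135477; -8245123/5537381 5400845/5537381 1879653/5537381; -225551586/94135477 1879653/5537381 313240853/94135477]
step 2: x̄ = F·x = [431359463/94135477, 978296730/94135477, 1427145906/94135477]
step 2: P̄ = F·P·Fᵀ + Q = [1671110515/94135477 2206766230/94135477 1587845026/94135477; 2206766230/94135477 4268178710/94135477 3476590707/94135477; 1587845026/94135477 3476590707/94135477 3946416257/94135477]
step 2: y = z − H·x̄ = [-2930937576/94135477, -5036484068/94135477]
step 2: S = H·P̄·Hᵀ + R = [24522244885/94135477 49796902473/94135477; 49796902473/94135477 102830721290/94135477]
step 2: K = P̄·Hᵀ·S⁻¹ = [-139461498684/445194889373 117541857651/445194889373; -76552883463/445194889373 126666942182/445194889373; 558378550230/445194889373 -194411897360/445194889373]
step 2: x' = x̄ + K·y = [93421547395/445194889373, 233157483626/445194889373, -234366338606/445194889373]
step 2: P' = (I − K·H)·P̄ = [1578323989769/445194889373 -660660316717/445194889373 -1057125171736/445194889373; -660660316717/445194889373 431940071181/445194889373 152167362073/445194889373; -1057125171736/445194889373 152167362073/445194889373 1463336359893/445194889373]

step 0: x' = [-5879/4677, 436/1559, 12776/4677], P' = [70727/4677 -10376/1559 -44951/4677; -10376/1559 5151/1559 5488/1559; -44951/4677 5488/1559 37109/4677]
step 1: x' = [295062892/94135477, 3862251/5537381, -519487480/94135477], P' = [335546361/94135477 -8245123/5537381 -225551586/94135477; -8245123/5537381 5400845/5537381 1879653/5537381; -225551586/94135477 1879653/5537381 313240853/94135477]
step 2: x' = [93421547395/445194889373, 233157483626/445194889373, -234366338606/445194889373], P' = [1578323989769/445194889373 -660660316717/445194889373 -1057125171736/445194889373; -660660316717/445194889373 431940071181/445194889373 152167362073/445194889373; -1057125171736/445194889373 152167362073/445194889373 1463336359893/445194889373]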